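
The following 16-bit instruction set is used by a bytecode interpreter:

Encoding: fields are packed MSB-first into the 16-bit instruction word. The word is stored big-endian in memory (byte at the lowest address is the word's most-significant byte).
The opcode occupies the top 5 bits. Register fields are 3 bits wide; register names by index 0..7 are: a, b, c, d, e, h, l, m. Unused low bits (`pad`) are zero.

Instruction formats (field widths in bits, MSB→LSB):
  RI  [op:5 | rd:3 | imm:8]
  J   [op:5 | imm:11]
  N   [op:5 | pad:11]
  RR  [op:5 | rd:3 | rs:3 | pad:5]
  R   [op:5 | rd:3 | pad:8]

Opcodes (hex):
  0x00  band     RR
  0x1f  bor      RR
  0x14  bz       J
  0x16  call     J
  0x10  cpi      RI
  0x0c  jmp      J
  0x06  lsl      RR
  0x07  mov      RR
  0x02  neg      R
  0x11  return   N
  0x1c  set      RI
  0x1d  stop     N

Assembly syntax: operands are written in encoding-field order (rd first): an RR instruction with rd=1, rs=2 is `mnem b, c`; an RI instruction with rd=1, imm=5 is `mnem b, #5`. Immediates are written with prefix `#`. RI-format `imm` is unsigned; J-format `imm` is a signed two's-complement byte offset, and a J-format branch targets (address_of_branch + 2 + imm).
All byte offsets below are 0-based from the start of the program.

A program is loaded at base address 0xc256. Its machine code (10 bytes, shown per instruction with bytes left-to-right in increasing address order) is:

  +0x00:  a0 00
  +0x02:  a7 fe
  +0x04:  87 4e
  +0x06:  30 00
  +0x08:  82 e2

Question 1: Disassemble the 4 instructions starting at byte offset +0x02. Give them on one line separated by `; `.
off 0x02: read a7 fe as big → 0xa7fe
  opcode bits[15:11]=0x14: bz/J
  imm: (w>>0)&0x7ff=0x7fe (s11→-2) → #-2
off 0x04: read 87 4e as big → 0x874e
  opcode bits[15:11]=0x10: cpi/RI
  rd: (w>>8)&0x7=0x7 → m
  imm: (w>>0)&0xff=0x4e → #78
off 0x06: read 30 00 as big → 0x3000
  opcode bits[15:11]=0x6: lsl/RR
  rd: (w>>8)&0x7=0x0 → a
  rs: (w>>5)&0x7=0x0 → a
off 0x08: read 82 e2 as big → 0x82e2
  opcode bits[15:11]=0x10: cpi/RI
  rd: (w>>8)&0x7=0x2 → c
  imm: (w>>0)&0xff=0xe2 → #226

bz #-2; cpi m, #78; lsl a, a; cpi c, #226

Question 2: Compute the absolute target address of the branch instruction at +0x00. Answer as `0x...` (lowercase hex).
+0x00: a0 00 ⇒ word 0xa000 (big)
  op=0xa000>>11=0x14 ⇒ bz (J)
  imm: (w>>0)&0x7ff=0x0 → #0
  target = base 0xc256 + off 0x00 + 2 + imm 0 = 0xc258

0xc258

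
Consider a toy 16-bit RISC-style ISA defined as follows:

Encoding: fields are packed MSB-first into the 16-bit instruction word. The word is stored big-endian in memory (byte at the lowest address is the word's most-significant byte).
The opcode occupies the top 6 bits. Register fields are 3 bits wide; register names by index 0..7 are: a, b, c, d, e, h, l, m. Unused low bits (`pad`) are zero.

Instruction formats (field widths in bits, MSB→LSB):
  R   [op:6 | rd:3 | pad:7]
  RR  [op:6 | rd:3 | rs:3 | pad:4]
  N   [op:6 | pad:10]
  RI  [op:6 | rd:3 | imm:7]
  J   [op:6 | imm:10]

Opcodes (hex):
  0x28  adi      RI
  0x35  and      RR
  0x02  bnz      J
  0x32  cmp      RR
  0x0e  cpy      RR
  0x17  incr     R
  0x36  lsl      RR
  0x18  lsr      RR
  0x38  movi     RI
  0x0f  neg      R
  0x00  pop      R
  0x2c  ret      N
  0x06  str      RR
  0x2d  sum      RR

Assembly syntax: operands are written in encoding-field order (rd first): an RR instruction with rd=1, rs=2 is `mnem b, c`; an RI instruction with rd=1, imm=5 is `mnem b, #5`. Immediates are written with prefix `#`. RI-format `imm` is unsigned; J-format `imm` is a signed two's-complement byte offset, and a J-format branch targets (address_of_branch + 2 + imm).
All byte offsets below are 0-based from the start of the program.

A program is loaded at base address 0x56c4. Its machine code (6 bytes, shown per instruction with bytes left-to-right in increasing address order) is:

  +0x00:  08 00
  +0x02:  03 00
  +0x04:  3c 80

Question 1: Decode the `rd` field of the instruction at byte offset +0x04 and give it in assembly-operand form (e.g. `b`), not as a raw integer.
+0x04: 3c 80 ⇒ word 0x3c80 (big)
  op=0x3c80>>10=0xf ⇒ neg (R)
  [9:7] rd=1 = b

b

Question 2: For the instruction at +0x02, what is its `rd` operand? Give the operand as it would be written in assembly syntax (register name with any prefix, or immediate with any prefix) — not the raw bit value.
off 0x02: read 03 00 as big → 0x0300
  op=0x0300>>10=0x0 ⇒ pop (R)
  rd@[9:7]=0x6 ⇒ l

l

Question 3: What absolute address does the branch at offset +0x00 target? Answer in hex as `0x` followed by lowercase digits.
[00] 08 00 → 0x0800
  opcode bits[15:10]=0x2: bnz/J
  [9:0] imm=0 = #0
  target = base 0x56c4 + off 0x00 + 2 + imm 0 = 0x56c6

0x56c6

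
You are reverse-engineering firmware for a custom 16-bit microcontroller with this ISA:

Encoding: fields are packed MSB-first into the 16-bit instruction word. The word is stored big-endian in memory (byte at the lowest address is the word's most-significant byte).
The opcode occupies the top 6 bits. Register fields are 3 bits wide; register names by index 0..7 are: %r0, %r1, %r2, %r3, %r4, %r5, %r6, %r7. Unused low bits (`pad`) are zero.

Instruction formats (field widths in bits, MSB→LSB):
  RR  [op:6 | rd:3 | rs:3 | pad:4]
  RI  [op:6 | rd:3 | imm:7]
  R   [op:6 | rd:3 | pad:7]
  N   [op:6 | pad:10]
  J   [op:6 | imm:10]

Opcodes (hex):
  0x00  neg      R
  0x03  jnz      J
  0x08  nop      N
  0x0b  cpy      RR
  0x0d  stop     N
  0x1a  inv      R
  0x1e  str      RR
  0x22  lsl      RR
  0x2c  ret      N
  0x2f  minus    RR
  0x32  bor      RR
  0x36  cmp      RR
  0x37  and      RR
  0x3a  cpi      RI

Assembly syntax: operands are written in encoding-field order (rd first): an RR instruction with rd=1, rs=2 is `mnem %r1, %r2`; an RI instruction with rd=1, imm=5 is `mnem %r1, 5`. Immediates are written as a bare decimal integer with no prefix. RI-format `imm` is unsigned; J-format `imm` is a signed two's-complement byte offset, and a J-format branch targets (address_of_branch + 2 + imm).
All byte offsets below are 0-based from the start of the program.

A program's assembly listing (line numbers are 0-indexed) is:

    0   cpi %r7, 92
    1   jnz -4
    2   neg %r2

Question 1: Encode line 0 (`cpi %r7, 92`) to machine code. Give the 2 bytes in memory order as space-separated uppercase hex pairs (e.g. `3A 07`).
0. cpi fields op=0x3a:6|rd=7:3|imm=92:7 → word ebdch → eb dc

EB DC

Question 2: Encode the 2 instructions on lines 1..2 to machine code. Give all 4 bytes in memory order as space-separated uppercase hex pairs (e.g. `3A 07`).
0F FC 01 00

line 1 (jnz): pack op=0x3:6|imm=-4:10 = 0x0ffc; big→ 0f fc
line 2 (neg): pack op=0x0:6|rd=2:3|pad=0:7 = 0x0100; big→ 01 00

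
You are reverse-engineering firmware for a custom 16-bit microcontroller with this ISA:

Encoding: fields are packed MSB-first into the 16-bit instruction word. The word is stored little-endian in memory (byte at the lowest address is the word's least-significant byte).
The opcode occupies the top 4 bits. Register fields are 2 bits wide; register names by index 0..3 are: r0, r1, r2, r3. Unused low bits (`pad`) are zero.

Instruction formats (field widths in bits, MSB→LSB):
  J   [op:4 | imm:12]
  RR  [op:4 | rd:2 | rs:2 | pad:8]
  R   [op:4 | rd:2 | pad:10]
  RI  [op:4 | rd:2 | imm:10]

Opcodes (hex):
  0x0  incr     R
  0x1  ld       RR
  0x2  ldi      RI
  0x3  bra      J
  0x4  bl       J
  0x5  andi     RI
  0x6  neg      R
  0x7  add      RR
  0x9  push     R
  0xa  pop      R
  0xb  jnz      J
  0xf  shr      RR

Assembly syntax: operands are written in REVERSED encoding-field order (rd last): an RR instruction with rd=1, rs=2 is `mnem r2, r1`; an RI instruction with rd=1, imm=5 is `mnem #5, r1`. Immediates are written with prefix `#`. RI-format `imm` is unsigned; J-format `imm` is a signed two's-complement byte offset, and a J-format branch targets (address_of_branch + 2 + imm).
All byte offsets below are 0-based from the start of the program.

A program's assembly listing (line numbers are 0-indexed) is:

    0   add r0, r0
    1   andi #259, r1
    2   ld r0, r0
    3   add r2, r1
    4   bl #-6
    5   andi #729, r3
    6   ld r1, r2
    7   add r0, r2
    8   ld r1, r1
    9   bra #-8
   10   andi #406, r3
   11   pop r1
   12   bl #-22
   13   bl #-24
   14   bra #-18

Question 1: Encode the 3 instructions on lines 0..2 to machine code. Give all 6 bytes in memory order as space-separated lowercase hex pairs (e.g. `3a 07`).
line 0 (add): pack op=0x7:4|rd=0:2|rs=0:2|pad=0:8 = 0x7000; little→ 00 70
line 1 (andi): pack op=0x5:4|rd=1:2|imm=259:10 = 0x5503; little→ 03 55
line 2 (ld): pack op=0x1:4|rd=0:2|rs=0:2|pad=0:8 = 0x1000; little→ 00 10

00 70 03 55 00 10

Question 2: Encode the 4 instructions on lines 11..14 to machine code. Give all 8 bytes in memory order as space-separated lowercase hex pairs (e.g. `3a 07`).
00 a4 ea 4f e8 4f ee 3f

line 11 (pop): pack op=0xa:4|rd=1:2|pad=0:10 = 0xa400; little→ 00 a4
line 12 (bl): pack op=0x4:4|imm=-22:12 = 0x4fea; little→ ea 4f
line 13 (bl): pack op=0x4:4|imm=-24:12 = 0x4fe8; little→ e8 4f
line 14 (bra): pack op=0x3:4|imm=-18:12 = 0x3fee; little→ ee 3f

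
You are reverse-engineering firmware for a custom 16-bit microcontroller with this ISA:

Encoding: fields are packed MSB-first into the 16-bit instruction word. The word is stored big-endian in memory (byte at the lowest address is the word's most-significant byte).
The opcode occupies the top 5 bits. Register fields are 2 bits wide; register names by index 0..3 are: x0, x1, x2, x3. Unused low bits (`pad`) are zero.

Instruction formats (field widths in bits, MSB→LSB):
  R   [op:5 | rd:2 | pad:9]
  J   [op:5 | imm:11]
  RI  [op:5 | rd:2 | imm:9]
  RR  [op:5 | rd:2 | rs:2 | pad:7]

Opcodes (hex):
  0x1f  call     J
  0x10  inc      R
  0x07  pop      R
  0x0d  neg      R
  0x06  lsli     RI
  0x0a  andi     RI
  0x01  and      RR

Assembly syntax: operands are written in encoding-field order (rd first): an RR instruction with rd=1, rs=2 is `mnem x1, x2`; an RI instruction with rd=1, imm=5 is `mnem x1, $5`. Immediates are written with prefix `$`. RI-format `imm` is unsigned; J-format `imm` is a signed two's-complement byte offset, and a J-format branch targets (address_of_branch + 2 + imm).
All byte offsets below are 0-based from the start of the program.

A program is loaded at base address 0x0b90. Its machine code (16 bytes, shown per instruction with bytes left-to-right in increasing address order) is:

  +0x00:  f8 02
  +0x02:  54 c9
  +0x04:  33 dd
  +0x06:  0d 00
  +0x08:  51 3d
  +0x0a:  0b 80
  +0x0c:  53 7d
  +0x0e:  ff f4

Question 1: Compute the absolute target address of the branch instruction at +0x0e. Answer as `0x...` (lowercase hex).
[0e] ff f4 → 0xfff4
  opcode bits[15:11]=0x1f: call/J
  imm: (w>>0)&0x7ff=0x7f4 (s11→-12) → $-12
  target = base 0x0b90 + off 0x0e + 2 + imm -12 = 0x0b94

0x0b94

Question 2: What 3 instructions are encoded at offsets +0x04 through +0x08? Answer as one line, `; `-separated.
lsli x1, $477; and x2, x2; andi x0, $317

+0x04: 33 dd ⇒ word 0x33dd (big)
  opcode bits[15:11]=0x6: lsli/RI
  [10:9] rd=1 = x1
  [8:0] imm=477 = $477
+0x06: 0d 00 ⇒ word 0x0d00 (big)
  opcode bits[15:11]=0x1: and/RR
  [10:9] rd=2 = x2
  [8:7] rs=2 = x2
+0x08: 51 3d ⇒ word 0x513d (big)
  opcode bits[15:11]=0xa: andi/RI
  [10:9] rd=0 = x0
  [8:0] imm=317 = $317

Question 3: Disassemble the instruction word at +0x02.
andi x2, $201

@+02  big-endian(54 c9) = 0x54c9
  opcode bits[15:11]=0xa: andi/RI
  rd: (w>>9)&0x3=0x2 → x2
  imm: (w>>0)&0x1ff=0xc9 → $201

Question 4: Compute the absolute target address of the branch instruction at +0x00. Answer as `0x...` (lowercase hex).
@+00  big-endian(f8 02) = 0xf802
  top 5b → 0x1f → call [J]
  imm: (w>>0)&0x7ff=0x2 → $2
  target = base 0x0b90 + off 0x00 + 2 + imm 2 = 0x0b94

0x0b94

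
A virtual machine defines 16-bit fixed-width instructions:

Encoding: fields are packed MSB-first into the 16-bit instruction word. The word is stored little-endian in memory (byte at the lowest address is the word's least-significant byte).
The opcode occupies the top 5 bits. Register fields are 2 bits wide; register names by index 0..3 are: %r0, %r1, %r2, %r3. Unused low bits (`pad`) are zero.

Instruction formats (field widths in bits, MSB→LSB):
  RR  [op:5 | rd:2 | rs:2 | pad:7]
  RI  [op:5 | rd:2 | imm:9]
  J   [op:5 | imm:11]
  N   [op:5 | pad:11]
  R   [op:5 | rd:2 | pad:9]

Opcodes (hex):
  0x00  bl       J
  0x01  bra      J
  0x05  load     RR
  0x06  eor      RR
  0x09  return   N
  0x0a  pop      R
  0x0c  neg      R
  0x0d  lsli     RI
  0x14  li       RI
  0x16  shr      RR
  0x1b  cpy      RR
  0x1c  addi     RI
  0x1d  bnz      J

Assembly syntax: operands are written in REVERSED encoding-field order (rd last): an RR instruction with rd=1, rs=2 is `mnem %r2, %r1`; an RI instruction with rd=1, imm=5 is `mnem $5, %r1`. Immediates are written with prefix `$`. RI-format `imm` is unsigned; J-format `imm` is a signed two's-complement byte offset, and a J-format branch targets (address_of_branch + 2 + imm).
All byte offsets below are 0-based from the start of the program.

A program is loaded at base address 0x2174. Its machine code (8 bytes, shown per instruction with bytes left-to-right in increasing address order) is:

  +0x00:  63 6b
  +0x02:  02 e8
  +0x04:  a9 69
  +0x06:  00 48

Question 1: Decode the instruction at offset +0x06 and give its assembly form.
return

off 0x06: read 00 48 as little → 0x4800
  opcode bits[15:11]=0x9: return/N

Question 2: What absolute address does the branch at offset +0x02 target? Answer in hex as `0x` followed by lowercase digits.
[02] 02 e8 → 0xe802
  opcode bits[15:11]=0x1d: bnz/J
  [10:0] imm=2 = $2
  target = base 0x2174 + off 0x02 + 2 + imm 2 = 0x217a

0x217a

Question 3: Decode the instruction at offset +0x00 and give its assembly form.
lsli $355, %r1

off 0x00: read 63 6b as little → 0x6b63
  opcode bits[15:11]=0xd: lsli/RI
  rd: (w>>9)&0x3=0x1 → %r1
  imm: (w>>0)&0x1ff=0x163 → $355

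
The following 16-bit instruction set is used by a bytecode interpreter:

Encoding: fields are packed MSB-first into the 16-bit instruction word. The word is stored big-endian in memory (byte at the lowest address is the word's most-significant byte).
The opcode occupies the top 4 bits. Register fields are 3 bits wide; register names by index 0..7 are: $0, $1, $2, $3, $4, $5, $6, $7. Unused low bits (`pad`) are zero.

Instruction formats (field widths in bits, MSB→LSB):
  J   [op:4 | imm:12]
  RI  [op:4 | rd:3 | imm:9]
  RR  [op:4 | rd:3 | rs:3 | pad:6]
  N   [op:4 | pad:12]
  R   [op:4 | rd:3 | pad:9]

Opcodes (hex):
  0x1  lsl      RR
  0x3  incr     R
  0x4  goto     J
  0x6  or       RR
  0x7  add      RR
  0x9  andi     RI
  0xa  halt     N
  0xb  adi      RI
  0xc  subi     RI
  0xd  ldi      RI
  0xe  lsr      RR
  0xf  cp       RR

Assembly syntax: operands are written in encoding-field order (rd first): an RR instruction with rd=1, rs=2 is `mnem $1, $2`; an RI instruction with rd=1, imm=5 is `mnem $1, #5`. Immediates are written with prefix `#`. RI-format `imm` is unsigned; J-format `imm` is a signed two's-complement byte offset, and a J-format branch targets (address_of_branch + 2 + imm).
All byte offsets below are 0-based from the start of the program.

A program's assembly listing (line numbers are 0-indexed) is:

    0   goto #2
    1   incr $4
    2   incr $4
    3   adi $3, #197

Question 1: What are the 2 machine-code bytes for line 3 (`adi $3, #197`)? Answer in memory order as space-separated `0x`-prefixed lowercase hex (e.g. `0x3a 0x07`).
3. adi fields op=0xb:4|rd=3:3|imm=197:9 → word b6c5h → b6 c5

0xb6 0xc5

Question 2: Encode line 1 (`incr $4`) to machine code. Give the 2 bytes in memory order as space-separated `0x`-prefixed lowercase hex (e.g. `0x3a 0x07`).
0x38 0x00

line 1 (incr): pack op=0x3:4|rd=4:3|pad=0:9 = 0x3800; big→ 38 00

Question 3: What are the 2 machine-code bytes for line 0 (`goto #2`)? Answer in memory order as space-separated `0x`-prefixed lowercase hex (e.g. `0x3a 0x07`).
0x40 0x02

0. goto fields op=0x4:4|imm=2:12 → word 4002h → 40 02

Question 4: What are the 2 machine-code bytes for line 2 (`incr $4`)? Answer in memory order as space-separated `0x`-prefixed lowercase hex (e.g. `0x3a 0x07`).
0x38 0x00

2. incr fields op=0x3:4|rd=4:3|pad=0:9 → word 3800h → 38 00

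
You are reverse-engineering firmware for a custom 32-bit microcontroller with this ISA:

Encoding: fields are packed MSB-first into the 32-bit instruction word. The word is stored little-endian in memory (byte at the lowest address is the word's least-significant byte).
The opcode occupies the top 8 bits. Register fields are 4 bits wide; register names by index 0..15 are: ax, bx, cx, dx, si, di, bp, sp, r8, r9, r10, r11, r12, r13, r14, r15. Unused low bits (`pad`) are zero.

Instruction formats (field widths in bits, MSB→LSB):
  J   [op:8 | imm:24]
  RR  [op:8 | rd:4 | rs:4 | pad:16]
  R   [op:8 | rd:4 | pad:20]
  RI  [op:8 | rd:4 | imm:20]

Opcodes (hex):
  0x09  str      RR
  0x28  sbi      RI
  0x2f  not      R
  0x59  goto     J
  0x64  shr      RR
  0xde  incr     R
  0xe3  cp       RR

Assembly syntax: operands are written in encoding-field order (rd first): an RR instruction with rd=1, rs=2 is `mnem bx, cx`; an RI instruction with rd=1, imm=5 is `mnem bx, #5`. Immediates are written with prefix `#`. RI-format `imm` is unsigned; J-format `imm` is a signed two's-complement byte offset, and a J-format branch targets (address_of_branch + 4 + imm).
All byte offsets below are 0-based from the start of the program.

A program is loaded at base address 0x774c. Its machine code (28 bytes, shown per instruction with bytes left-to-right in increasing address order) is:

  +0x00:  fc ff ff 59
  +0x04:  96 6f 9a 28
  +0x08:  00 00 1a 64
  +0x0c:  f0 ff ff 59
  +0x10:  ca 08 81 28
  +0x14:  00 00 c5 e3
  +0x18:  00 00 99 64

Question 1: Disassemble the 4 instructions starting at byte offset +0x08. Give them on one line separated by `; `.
shr bx, r10; goto #-16; sbi r8, #67786; cp r12, di

[08] 00 00 1a 64 → 0x641a0000
  top 8b → 0x64 → shr [RR]
  rd@[23:20]=0x1 ⇒ bx
  rs@[19:16]=0xa ⇒ r10
[0c] f0 ff ff 59 → 0x59fffff0
  top 8b → 0x59 → goto [J]
  imm@[23:0]=0xfffff0 (s24→-16) ⇒ #-16
[10] ca 08 81 28 → 0x288108ca
  top 8b → 0x28 → sbi [RI]
  rd@[23:20]=0x8 ⇒ r8
  imm@[19:0]=0x108ca ⇒ #67786
[14] 00 00 c5 e3 → 0xe3c50000
  top 8b → 0xe3 → cp [RR]
  rd@[23:20]=0xc ⇒ r12
  rs@[19:16]=0x5 ⇒ di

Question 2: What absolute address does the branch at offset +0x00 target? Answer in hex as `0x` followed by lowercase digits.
0x774c

+0x00: fc ff ff 59 ⇒ word 0x59fffffc (little)
  top 8b → 0x59 → goto [J]
  imm@[23:0]=0xfffffc (s24→-4) ⇒ #-4
  target = base 0x774c + off 0x00 + 4 + imm -4 = 0x774c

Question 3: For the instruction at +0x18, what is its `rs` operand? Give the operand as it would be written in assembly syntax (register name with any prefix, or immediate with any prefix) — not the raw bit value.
[18] 00 00 99 64 → 0x64990000
  opcode bits[31:24]=0x64: shr/RR
  rd: (w>>20)&0xf=0x9 → r9
  rs: (w>>16)&0xf=0x9 → r9

r9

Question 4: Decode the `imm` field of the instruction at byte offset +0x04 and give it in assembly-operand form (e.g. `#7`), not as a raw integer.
#683926

+0x04: 96 6f 9a 28 ⇒ word 0x289a6f96 (little)
  top 8b → 0x28 → sbi [RI]
  rd@[23:20]=0x9 ⇒ r9
  imm@[19:0]=0xa6f96 ⇒ #683926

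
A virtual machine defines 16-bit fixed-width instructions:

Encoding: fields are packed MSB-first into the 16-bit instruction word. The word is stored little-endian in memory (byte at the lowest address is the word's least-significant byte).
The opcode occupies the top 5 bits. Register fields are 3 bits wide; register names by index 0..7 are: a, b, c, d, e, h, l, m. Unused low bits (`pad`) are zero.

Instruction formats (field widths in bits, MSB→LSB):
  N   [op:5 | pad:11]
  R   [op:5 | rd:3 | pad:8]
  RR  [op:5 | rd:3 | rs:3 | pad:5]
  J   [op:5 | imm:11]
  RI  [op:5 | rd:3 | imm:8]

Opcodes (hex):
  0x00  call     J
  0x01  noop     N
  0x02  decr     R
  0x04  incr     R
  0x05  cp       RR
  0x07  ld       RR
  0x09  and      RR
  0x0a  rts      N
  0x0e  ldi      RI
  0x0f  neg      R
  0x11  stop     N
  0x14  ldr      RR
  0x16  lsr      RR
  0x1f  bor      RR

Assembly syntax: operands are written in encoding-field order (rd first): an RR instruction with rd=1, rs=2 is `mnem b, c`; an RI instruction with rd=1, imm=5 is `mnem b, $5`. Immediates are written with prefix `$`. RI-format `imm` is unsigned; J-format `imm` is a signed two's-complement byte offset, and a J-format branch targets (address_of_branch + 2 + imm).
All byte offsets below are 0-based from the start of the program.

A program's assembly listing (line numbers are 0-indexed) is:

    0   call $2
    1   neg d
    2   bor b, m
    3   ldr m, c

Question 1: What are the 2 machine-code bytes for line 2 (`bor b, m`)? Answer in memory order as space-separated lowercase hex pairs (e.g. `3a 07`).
e0 f9

2. bor fields op=0x1f:5|rd=1:3|rs=7:3|pad=0:5 → word f9e0h → e0 f9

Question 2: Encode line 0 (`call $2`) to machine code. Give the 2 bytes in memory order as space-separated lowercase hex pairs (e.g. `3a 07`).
line 0 (call): pack op=0x0:5|imm=2:11 = 0x0002; little→ 02 00

02 00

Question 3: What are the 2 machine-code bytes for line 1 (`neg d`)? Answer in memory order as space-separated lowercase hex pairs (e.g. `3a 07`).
line 1 (neg): pack op=0xf:5|rd=3:3|pad=0:8 = 0x7b00; little→ 00 7b

00 7b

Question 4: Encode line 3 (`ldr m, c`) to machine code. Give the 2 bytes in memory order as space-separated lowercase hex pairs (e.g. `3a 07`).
40 a7

line 3 (ldr): pack op=0x14:5|rd=7:3|rs=2:3|pad=0:5 = 0xa740; little→ 40 a7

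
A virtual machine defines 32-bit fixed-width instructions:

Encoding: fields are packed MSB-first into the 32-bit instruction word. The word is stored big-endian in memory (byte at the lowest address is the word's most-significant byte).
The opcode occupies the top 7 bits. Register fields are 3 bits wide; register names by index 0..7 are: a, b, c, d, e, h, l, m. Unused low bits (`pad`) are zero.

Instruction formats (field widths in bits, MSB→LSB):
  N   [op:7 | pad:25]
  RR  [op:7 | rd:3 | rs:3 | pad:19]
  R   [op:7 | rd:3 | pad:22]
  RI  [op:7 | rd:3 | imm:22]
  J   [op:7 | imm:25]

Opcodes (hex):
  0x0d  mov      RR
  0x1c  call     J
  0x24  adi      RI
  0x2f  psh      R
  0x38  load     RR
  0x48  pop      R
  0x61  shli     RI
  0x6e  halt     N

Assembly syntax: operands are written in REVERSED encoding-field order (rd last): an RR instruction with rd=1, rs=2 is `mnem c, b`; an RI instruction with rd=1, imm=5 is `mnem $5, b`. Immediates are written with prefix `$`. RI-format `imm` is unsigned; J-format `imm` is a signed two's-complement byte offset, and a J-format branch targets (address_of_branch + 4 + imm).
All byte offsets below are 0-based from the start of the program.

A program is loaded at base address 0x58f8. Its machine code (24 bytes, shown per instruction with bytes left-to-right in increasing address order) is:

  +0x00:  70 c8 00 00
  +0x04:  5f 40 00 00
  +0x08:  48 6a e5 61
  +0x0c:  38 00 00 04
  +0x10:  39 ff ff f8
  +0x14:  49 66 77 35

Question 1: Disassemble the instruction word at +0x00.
load b, d

+0x00: 70 c8 00 00 ⇒ word 0x70c80000 (big)
  op=0x70c80000>>25=0x38 ⇒ load (RR)
  rd: (w>>22)&0x7=0x3 → d
  rs: (w>>19)&0x7=0x1 → b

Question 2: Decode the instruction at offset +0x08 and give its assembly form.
adi $2811233, b

off 0x08: read 48 6a e5 61 as big → 0x486ae561
  top 7b → 0x24 → adi [RI]
  rd: (w>>22)&0x7=0x1 → b
  imm: (w>>0)&0x3fffff=0x2ae561 → $2811233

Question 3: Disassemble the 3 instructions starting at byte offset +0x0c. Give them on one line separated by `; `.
call $4; call $-8; adi $2520885, h

off 0x0c: read 38 00 00 04 as big → 0x38000004
  top 7b → 0x1c → call [J]
  imm@[24:0]=0x4 ⇒ $4
off 0x10: read 39 ff ff f8 as big → 0x39fffff8
  top 7b → 0x1c → call [J]
  imm@[24:0]=0x1fffff8 (s25→-8) ⇒ $-8
off 0x14: read 49 66 77 35 as big → 0x49667735
  top 7b → 0x24 → adi [RI]
  rd@[24:22]=0x5 ⇒ h
  imm@[21:0]=0x267735 ⇒ $2520885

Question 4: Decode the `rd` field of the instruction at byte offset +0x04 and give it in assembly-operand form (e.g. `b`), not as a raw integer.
off 0x04: read 5f 40 00 00 as big → 0x5f400000
  opcode bits[31:25]=0x2f: psh/R
  rd: (w>>22)&0x7=0x5 → h

h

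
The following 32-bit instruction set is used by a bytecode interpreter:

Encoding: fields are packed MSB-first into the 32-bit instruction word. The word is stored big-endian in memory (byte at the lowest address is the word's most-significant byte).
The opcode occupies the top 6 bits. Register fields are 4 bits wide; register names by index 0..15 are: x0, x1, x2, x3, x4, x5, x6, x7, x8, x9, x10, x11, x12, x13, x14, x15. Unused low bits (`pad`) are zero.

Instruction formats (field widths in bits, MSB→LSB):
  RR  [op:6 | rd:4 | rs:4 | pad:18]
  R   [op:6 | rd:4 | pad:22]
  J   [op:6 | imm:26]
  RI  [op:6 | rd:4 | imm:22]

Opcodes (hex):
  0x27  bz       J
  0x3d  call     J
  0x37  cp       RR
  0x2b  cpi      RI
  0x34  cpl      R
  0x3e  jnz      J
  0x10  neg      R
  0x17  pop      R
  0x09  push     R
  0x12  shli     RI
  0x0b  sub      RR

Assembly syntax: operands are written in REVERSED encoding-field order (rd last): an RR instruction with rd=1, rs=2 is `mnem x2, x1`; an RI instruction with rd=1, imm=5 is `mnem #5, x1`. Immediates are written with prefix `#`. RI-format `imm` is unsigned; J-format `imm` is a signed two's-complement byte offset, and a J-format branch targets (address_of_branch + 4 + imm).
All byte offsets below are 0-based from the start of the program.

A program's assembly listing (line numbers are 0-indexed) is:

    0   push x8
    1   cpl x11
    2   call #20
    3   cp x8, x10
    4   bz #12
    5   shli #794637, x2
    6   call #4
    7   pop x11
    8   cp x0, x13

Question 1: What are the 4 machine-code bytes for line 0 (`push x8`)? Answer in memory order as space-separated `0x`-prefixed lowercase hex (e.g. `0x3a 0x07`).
L0: push op=0x9:6|rd=8:4|pad=0:22 ⇒ 0x26000000 ⇒ big 26 00 00 00

0x26 0x00 0x00 0x00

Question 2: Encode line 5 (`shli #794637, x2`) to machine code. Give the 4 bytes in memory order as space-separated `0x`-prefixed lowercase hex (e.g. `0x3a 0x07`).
0x48 0x8c 0x20 0x0d

line 5 (shli): pack op=0x12:6|rd=2:4|imm=794637:22 = 0x488c200d; big→ 48 8c 20 0d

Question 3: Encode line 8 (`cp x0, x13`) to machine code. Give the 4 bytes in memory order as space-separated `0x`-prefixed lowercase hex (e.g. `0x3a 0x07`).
0xdf 0x40 0x00 0x00

line 8 (cp): pack op=0x37:6|rd=13:4|rs=0:4|pad=0:18 = 0xdf400000; big→ df 40 00 00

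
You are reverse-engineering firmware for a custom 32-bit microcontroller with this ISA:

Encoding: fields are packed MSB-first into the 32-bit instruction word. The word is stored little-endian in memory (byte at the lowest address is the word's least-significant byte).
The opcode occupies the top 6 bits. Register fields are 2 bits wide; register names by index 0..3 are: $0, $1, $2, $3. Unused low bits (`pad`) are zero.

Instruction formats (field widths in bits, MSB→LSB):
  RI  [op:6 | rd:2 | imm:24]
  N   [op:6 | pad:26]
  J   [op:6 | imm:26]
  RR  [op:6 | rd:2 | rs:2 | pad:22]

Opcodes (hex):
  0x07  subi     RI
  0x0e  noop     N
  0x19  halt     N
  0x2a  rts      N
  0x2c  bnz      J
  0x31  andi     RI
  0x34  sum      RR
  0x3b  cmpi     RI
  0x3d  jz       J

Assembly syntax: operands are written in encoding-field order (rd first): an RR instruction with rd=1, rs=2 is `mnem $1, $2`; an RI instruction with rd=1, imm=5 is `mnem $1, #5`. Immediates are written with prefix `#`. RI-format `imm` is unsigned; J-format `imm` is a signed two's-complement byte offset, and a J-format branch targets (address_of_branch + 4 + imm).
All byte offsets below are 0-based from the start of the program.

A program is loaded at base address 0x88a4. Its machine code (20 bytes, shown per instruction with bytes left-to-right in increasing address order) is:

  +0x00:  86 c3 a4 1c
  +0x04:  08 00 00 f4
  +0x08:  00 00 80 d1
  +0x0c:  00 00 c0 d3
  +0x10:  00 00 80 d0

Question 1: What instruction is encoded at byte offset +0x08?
sum $1, $2

[08] 00 00 80 d1 → 0xd1800000
  opcode bits[31:26]=0x34: sum/RR
  rd@[25:24]=0x1 ⇒ $1
  rs@[23:22]=0x2 ⇒ $2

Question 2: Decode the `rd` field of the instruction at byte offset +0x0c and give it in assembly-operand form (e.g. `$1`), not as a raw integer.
$3

off 0x0c: read 00 00 c0 d3 as little → 0xd3c00000
  opcode bits[31:26]=0x34: sum/RR
  [25:24] rd=3 = $3
  [23:22] rs=3 = $3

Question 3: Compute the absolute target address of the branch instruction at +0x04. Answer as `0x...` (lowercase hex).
0x88b4

+0x04: 08 00 00 f4 ⇒ word 0xf4000008 (little)
  opcode bits[31:26]=0x3d: jz/J
  imm@[25:0]=0x8 ⇒ #8
  target = base 0x88a4 + off 0x04 + 4 + imm 8 = 0x88b4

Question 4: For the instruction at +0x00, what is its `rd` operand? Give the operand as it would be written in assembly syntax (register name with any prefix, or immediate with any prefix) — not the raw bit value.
off 0x00: read 86 c3 a4 1c as little → 0x1ca4c386
  top 6b → 0x7 → subi [RI]
  [25:24] rd=0 = $0
  [23:0] imm=10797958 = #10797958

$0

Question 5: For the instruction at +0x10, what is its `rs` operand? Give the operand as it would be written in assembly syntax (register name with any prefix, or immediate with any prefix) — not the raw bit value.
$2

@+10  little-endian(00 00 80 d0) = 0xd0800000
  op=0xd0800000>>26=0x34 ⇒ sum (RR)
  rd@[25:24]=0x0 ⇒ $0
  rs@[23:22]=0x2 ⇒ $2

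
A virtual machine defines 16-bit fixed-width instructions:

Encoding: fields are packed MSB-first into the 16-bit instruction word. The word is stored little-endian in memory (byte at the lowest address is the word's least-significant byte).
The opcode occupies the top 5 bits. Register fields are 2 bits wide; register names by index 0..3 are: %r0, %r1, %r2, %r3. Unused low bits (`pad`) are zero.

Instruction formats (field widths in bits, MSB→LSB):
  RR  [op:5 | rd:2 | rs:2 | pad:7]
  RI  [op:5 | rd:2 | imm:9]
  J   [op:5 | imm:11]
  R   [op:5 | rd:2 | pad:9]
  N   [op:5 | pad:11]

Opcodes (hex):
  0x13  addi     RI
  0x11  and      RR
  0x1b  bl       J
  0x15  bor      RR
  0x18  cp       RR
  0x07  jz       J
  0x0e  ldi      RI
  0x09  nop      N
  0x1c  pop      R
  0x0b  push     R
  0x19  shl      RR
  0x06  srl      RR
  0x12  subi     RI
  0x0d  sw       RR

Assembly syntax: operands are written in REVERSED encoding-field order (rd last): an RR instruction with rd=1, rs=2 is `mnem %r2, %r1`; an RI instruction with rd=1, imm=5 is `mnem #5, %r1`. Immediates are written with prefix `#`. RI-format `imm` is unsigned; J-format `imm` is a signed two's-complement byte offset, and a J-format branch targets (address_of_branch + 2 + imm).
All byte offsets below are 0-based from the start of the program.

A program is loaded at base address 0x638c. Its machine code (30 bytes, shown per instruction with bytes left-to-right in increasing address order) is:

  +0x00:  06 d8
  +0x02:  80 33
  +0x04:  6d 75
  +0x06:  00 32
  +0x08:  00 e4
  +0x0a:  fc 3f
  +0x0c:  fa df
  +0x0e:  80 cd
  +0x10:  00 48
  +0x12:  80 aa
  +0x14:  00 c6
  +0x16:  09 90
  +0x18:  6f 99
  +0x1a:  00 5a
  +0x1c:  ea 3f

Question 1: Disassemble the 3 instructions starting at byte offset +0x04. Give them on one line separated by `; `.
ldi #365, %r2; srl %r0, %r1; pop %r2

[04] 6d 75 → 0x756d
  op=0x756d>>11=0xe ⇒ ldi (RI)
  [10:9] rd=2 = %r2
  [8:0] imm=365 = #365
[06] 00 32 → 0x3200
  op=0x3200>>11=0x6 ⇒ srl (RR)
  [10:9] rd=1 = %r1
  [8:7] rs=0 = %r0
[08] 00 e4 → 0xe400
  op=0xe400>>11=0x1c ⇒ pop (R)
  [10:9] rd=2 = %r2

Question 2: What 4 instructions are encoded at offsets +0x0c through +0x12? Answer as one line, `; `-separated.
bl #-6; shl %r3, %r2; nop; bor %r1, %r1

off 0x0c: read fa df as little → 0xdffa
  top 5b → 0x1b → bl [J]
  [10:0] imm=2042 (s11→-6) = #-6
off 0x0e: read 80 cd as little → 0xcd80
  top 5b → 0x19 → shl [RR]
  [10:9] rd=2 = %r2
  [8:7] rs=3 = %r3
off 0x10: read 00 48 as little → 0x4800
  top 5b → 0x9 → nop [N]
off 0x12: read 80 aa as little → 0xaa80
  top 5b → 0x15 → bor [RR]
  [10:9] rd=1 = %r1
  [8:7] rs=1 = %r1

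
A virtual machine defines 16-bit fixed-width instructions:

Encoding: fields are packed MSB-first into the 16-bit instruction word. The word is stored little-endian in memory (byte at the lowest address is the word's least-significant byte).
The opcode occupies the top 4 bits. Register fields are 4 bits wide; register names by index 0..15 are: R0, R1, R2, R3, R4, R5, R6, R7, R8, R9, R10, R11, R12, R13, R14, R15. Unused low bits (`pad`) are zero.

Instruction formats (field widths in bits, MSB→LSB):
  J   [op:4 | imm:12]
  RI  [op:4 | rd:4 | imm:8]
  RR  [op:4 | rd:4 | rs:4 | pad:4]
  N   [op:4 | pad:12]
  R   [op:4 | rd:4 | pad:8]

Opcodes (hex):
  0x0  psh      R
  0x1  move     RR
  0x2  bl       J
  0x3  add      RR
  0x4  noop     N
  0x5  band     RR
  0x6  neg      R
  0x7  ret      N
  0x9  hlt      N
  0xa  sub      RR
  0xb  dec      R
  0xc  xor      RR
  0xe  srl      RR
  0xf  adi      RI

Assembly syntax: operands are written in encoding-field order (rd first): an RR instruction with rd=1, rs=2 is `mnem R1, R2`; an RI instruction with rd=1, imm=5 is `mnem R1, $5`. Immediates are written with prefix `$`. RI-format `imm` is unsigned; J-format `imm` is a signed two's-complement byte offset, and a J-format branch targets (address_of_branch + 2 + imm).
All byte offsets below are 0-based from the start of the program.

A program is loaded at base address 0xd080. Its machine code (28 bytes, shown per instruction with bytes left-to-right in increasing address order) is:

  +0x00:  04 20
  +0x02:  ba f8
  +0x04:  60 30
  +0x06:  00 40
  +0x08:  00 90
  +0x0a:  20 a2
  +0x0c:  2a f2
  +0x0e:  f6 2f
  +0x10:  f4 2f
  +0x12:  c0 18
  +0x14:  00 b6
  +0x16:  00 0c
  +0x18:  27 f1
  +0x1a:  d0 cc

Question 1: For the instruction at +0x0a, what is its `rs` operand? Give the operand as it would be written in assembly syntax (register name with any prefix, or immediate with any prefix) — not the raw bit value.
@+0a  little-endian(20 a2) = 0xa220
  opcode bits[15:12]=0xa: sub/RR
  rd@[11:8]=0x2 ⇒ R2
  rs@[7:4]=0x2 ⇒ R2

R2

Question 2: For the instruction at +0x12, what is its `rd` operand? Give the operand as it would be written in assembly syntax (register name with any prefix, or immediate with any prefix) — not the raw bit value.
R8

@+12  little-endian(c0 18) = 0x18c0
  opcode bits[15:12]=0x1: move/RR
  rd@[11:8]=0x8 ⇒ R8
  rs@[7:4]=0xc ⇒ R12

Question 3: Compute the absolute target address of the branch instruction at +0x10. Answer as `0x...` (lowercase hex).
0xd086

off 0x10: read f4 2f as little → 0x2ff4
  opcode bits[15:12]=0x2: bl/J
  [11:0] imm=4084 (s12→-12) = $-12
  target = base 0xd080 + off 0x10 + 2 + imm -12 = 0xd086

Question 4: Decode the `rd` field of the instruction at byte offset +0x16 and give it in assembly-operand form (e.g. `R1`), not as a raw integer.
off 0x16: read 00 0c as little → 0x0c00
  op=0x0c00>>12=0x0 ⇒ psh (R)
  rd: (w>>8)&0xf=0xc → R12

R12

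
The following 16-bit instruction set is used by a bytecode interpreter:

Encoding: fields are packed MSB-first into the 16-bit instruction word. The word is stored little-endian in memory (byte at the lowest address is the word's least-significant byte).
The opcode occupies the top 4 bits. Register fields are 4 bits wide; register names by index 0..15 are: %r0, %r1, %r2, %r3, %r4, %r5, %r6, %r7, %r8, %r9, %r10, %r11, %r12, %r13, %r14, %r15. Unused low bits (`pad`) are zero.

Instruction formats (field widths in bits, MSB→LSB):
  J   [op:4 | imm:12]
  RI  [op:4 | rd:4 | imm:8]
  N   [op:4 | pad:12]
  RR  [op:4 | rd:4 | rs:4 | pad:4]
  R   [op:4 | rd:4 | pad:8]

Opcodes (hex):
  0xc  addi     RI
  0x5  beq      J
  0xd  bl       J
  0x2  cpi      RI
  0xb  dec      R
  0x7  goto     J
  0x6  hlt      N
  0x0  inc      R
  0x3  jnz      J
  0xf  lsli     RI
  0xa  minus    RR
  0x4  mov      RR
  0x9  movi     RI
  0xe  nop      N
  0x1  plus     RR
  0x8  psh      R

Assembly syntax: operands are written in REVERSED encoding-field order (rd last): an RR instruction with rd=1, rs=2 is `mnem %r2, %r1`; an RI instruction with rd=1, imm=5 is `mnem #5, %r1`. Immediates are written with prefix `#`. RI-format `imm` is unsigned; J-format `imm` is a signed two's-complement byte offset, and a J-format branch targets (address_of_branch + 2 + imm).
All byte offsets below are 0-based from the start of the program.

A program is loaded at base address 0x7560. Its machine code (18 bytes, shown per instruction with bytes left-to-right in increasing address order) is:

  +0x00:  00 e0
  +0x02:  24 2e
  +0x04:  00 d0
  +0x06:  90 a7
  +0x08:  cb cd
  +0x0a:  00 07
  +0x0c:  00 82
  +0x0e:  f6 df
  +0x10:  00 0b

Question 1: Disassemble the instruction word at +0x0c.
+0x0c: 00 82 ⇒ word 0x8200 (little)
  op=0x8200>>12=0x8 ⇒ psh (R)
  rd: (w>>8)&0xf=0x2 → %r2

psh %r2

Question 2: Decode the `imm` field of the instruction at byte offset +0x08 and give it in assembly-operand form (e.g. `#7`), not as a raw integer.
#203

off 0x08: read cb cd as little → 0xcdcb
  op=0xcdcb>>12=0xc ⇒ addi (RI)
  rd: (w>>8)&0xf=0xd → %r13
  imm: (w>>0)&0xff=0xcb → #203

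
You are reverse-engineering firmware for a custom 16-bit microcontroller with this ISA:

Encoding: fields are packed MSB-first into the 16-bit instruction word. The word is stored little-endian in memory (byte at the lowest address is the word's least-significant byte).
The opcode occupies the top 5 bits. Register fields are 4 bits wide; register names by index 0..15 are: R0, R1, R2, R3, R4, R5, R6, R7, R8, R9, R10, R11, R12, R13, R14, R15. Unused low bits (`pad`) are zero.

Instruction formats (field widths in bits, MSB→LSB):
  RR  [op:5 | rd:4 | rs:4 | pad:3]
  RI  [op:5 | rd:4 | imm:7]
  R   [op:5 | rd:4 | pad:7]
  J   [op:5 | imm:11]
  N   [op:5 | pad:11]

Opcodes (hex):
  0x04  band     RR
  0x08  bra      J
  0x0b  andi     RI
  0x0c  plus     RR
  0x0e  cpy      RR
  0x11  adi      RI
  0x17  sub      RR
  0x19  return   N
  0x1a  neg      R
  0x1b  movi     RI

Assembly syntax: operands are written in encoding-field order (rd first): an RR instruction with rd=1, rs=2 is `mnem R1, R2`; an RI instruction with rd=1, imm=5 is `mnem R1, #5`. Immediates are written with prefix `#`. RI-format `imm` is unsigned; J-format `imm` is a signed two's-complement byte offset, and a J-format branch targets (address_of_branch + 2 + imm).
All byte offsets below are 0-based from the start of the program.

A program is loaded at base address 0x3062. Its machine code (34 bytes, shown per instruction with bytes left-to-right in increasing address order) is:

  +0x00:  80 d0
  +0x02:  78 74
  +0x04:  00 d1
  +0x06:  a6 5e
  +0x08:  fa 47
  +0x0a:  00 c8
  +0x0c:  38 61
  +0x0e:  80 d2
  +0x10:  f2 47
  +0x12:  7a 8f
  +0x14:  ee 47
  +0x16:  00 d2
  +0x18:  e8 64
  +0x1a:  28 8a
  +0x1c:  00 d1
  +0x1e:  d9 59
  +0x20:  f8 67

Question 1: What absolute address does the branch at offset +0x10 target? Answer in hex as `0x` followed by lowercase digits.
0x3066

[10] f2 47 → 0x47f2
  opcode bits[15:11]=0x8: bra/J
  imm: (w>>0)&0x7ff=0x7f2 (s11→-14) → #-14
  target = base 0x3062 + off 0x10 + 2 + imm -14 = 0x3066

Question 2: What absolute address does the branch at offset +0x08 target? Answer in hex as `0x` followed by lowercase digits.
0x3066

[08] fa 47 → 0x47fa
  op=0x47fa>>11=0x8 ⇒ bra (J)
  imm@[10:0]=0x7fa (s11→-6) ⇒ #-6
  target = base 0x3062 + off 0x08 + 2 + imm -6 = 0x3066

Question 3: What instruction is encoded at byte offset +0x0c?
[0c] 38 61 → 0x6138
  top 5b → 0xc → plus [RR]
  rd: (w>>7)&0xf=0x2 → R2
  rs: (w>>3)&0xf=0x7 → R7

plus R2, R7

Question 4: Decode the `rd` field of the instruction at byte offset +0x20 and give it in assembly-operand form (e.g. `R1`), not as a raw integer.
R15

@+20  little-endian(f8 67) = 0x67f8
  top 5b → 0xc → plus [RR]
  rd: (w>>7)&0xf=0xf → R15
  rs: (w>>3)&0xf=0xf → R15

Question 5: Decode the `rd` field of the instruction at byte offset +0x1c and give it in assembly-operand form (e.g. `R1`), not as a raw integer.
R2

@+1c  little-endian(00 d1) = 0xd100
  top 5b → 0x1a → neg [R]
  [10:7] rd=2 = R2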